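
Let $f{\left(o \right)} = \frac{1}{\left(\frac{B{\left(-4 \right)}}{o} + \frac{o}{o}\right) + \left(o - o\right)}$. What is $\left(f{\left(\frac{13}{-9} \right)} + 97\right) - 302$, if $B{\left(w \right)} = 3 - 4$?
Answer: $- \frac{4497}{22} \approx -204.41$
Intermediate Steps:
$B{\left(w \right)} = -1$
$f{\left(o \right)} = \frac{1}{1 - \frac{1}{o}}$ ($f{\left(o \right)} = \frac{1}{\left(- \frac{1}{o} + \frac{o}{o}\right) + \left(o - o\right)} = \frac{1}{\left(- \frac{1}{o} + 1\right) + 0} = \frac{1}{\left(1 - \frac{1}{o}\right) + 0} = \frac{1}{1 - \frac{1}{o}}$)
$\left(f{\left(\frac{13}{-9} \right)} + 97\right) - 302 = \left(\frac{13 \frac{1}{-9}}{-1 + \frac{13}{-9}} + 97\right) - 302 = \left(\frac{13 \left(- \frac{1}{9}\right)}{-1 + 13 \left(- \frac{1}{9}\right)} + 97\right) - 302 = \left(- \frac{13}{9 \left(-1 - \frac{13}{9}\right)} + 97\right) - 302 = \left(- \frac{13}{9 \left(- \frac{22}{9}\right)} + 97\right) - 302 = \left(\left(- \frac{13}{9}\right) \left(- \frac{9}{22}\right) + 97\right) - 302 = \left(\frac{13}{22} + 97\right) - 302 = \frac{2147}{22} - 302 = - \frac{4497}{22}$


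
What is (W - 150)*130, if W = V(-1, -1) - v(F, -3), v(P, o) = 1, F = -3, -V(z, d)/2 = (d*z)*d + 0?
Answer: -19370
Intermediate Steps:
V(z, d) = -2*z*d² (V(z, d) = -2*((d*z)*d + 0) = -2*(z*d² + 0) = -2*z*d²)
W = 1 (W = -2*(-1)*(-1)² - 1*1 = -2*(-1)*1 - 1 = 2 - 1 = 1)
(W - 150)*130 = (1 - 150)*130 = -149*130 = -19370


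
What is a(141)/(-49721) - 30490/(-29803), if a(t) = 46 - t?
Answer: 1518824575/1481834963 ≈ 1.0250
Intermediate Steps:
a(141)/(-49721) - 30490/(-29803) = (46 - 1*141)/(-49721) - 30490/(-29803) = (46 - 141)*(-1/49721) - 30490*(-1/29803) = -95*(-1/49721) + 30490/29803 = 95/49721 + 30490/29803 = 1518824575/1481834963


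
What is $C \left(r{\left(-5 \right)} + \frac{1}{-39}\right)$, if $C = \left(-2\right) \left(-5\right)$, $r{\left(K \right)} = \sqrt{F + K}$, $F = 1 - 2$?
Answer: $- \frac{10}{39} + 10 i \sqrt{6} \approx -0.25641 + 24.495 i$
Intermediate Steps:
$F = -1$
$r{\left(K \right)} = \sqrt{-1 + K}$
$C = 10$
$C \left(r{\left(-5 \right)} + \frac{1}{-39}\right) = 10 \left(\sqrt{-1 - 5} + \frac{1}{-39}\right) = 10 \left(\sqrt{-6} - \frac{1}{39}\right) = 10 \left(i \sqrt{6} - \frac{1}{39}\right) = 10 \left(- \frac{1}{39} + i \sqrt{6}\right) = - \frac{10}{39} + 10 i \sqrt{6}$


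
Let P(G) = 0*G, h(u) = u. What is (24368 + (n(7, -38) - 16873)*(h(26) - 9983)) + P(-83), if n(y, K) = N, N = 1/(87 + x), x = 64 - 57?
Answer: 15794699969/94 ≈ 1.6803e+8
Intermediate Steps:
x = 7
P(G) = 0
N = 1/94 (N = 1/(87 + 7) = 1/94 ≈ 0.010638)
n(y, K) = 1/94
(24368 + (n(7, -38) - 16873)*(h(26) - 9983)) + P(-83) = (24368 + (1/94 - 16873)*(26 - 9983)) + 0 = (24368 - 1586061/94*(-9957)) + 0 = (24368 + 15792409377/94) + 0 = 15794699969/94 + 0 = 15794699969/94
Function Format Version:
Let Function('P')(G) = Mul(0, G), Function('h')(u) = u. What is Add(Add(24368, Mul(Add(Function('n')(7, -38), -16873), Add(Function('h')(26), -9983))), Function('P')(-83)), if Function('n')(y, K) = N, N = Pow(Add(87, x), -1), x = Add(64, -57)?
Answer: Rational(15794699969, 94) ≈ 1.6803e+8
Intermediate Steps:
x = 7
Function('P')(G) = 0
N = Rational(1, 94) (N = Pow(Add(87, 7), -1) = Pow(94, -1) = Rational(1, 94) ≈ 0.010638)
Function('n')(y, K) = Rational(1, 94)
Add(Add(24368, Mul(Add(Function('n')(7, -38), -16873), Add(Function('h')(26), -9983))), Function('P')(-83)) = Add(Add(24368, Mul(Add(Rational(1, 94), -16873), Add(26, -9983))), 0) = Add(Add(24368, Mul(Rational(-1586061, 94), -9957)), 0) = Add(Add(24368, Rational(15792409377, 94)), 0) = Add(Rational(15794699969, 94), 0) = Rational(15794699969, 94)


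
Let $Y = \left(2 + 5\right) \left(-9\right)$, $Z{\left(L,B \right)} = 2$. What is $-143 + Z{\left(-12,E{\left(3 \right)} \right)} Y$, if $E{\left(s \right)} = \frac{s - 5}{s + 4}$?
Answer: $-269$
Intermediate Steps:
$E{\left(s \right)} = \frac{-5 + s}{4 + s}$
$Y = -63$ ($Y = 7 \left(-9\right) = -63$)
$-143 + Z{\left(-12,E{\left(3 \right)} \right)} Y = -143 + 2 \left(-63\right) = -143 - 126 = -269$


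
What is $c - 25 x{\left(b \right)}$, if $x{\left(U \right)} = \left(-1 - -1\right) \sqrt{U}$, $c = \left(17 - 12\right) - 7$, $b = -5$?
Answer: $-2$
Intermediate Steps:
$c = -2$ ($c = 5 - 7 = -2$)
$x{\left(U \right)} = 0$ ($x{\left(U \right)} = \left(-1 + 1\right) \sqrt{U} = 0 \sqrt{U} = 0$)
$c - 25 x{\left(b \right)} = -2 - 0 = -2 + 0 = -2$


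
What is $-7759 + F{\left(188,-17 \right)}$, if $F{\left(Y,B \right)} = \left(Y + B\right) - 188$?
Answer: $-7776$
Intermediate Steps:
$F{\left(Y,B \right)} = -188 + B + Y$ ($F{\left(Y,B \right)} = \left(B + Y\right) - 188 = -188 + B + Y$)
$-7759 + F{\left(188,-17 \right)} = -7759 - 17 = -7776$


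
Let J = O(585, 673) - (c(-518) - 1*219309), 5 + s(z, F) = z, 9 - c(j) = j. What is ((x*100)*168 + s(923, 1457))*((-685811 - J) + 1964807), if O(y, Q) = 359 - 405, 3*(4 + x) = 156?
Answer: 855966982680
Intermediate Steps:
c(j) = 9 - j
s(z, F) = -5 + z
x = 48 (x = -4 + (⅓)*156 = -4 + 52 = 48)
O(y, Q) = -46
J = 218736 (J = -46 - ((9 - 1*(-518)) - 1*219309) = -46 - ((9 + 518) - 219309) = -46 - (527 - 219309) = -46 - 1*(-218782) = -46 + 218782 = 218736)
((x*100)*168 + s(923, 1457))*((-685811 - J) + 1964807) = ((48*100)*168 + (-5 + 923))*((-685811 - 1*218736) + 1964807) = (4800*168 + 918)*((-685811 - 218736) + 1964807) = (806400 + 918)*(-904547 + 1964807) = 807318*1060260 = 855966982680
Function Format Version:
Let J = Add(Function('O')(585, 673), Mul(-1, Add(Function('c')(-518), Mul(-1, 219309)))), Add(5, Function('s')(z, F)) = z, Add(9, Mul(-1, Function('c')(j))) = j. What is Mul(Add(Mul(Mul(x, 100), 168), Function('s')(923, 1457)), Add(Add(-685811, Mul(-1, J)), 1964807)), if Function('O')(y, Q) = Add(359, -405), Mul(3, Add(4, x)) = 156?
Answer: 855966982680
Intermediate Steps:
Function('c')(j) = Add(9, Mul(-1, j))
Function('s')(z, F) = Add(-5, z)
x = 48 (x = Add(-4, Mul(Rational(1, 3), 156)) = Add(-4, 52) = 48)
Function('O')(y, Q) = -46
J = 218736 (J = Add(-46, Mul(-1, Add(Add(9, Mul(-1, -518)), Mul(-1, 219309)))) = Add(-46, Mul(-1, Add(Add(9, 518), -219309))) = Add(-46, Mul(-1, Add(527, -219309))) = Add(-46, Mul(-1, -218782)) = Add(-46, 218782) = 218736)
Mul(Add(Mul(Mul(x, 100), 168), Function('s')(923, 1457)), Add(Add(-685811, Mul(-1, J)), 1964807)) = Mul(Add(Mul(Mul(48, 100), 168), Add(-5, 923)), Add(Add(-685811, Mul(-1, 218736)), 1964807)) = Mul(Add(Mul(4800, 168), 918), Add(Add(-685811, -218736), 1964807)) = Mul(Add(806400, 918), Add(-904547, 1964807)) = Mul(807318, 1060260) = 855966982680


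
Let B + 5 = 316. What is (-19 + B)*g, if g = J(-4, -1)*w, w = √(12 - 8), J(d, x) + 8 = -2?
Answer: -5840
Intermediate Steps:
J(d, x) = -10 (J(d, x) = -8 - 2 = -10)
B = 311 (B = -5 + 316 = 311)
w = 2 (w = √4 = 2)
g = -20 (g = -10*2 = -20)
(-19 + B)*g = (-19 + 311)*(-20) = 292*(-20) = -5840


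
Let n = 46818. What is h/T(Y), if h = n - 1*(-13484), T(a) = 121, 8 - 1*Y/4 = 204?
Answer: 5482/11 ≈ 498.36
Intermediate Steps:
Y = -784 (Y = 32 - 4*204 = 32 - 816 = -784)
h = 60302 (h = 46818 - 1*(-13484) = 46818 + 13484 = 60302)
h/T(Y) = 60302/121 = 60302*(1/121) = 5482/11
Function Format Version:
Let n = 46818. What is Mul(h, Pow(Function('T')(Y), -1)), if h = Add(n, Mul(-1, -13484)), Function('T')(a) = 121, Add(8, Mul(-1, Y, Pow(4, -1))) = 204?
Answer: Rational(5482, 11) ≈ 498.36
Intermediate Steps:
Y = -784 (Y = Add(32, Mul(-4, 204)) = Add(32, -816) = -784)
h = 60302 (h = Add(46818, Mul(-1, -13484)) = Add(46818, 13484) = 60302)
Mul(h, Pow(Function('T')(Y), -1)) = Mul(60302, Pow(121, -1)) = Mul(60302, Rational(1, 121)) = Rational(5482, 11)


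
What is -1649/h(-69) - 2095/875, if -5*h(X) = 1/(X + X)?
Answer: -199117169/175 ≈ -1.1378e+6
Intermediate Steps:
h(X) = -1/(10*X) (h(X) = -1/(5*(X + X)) = -1/(2*X)/5 = -1/(10*X))
-1649/h(-69) - 2095/875 = -1649/((-⅒/(-69))) - 2095/875 = -1649/((-⅒*(-1/69))) - 2095*1/875 = -1649/1/690 - 419/175 = -1649*690 - 419/175 = -1137810 - 419/175 = -199117169/175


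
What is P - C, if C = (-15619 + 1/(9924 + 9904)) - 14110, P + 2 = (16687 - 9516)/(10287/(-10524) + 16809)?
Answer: 34754610970097269/1169109302604 ≈ 29727.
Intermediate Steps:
P = -92769218/58962543 (P = -2 + (16687 - 9516)/(10287/(-10524) + 16809) = -2 + 7171/(10287*(-1/10524) + 16809) = -2 + 7171/(-3429/3508 + 16809) = -2 + 7171/(58962543/3508) = -2 + 7171*(3508/58962543) = -2 + 25155868/58962543 = -92769218/58962543 ≈ -1.5734)
C = -589466611/19828 (C = (-15619 + 1/19828) - 14110 = -309693531/19828 - 14110 = -589466611/19828 ≈ -29729.)
P - C = -92769218/58962543 - 1*(-589466611/19828) = -92769218/58962543 + 589466611/19828 = 34754610970097269/1169109302604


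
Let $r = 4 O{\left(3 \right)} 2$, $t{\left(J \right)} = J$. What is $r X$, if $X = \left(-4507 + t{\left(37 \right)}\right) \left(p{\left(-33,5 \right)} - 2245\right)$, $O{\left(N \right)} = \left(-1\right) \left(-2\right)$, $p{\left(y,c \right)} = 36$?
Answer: $157987680$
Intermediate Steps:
$O{\left(N \right)} = 2$
$X = 9874230$ ($X = \left(-4507 + 37\right) \left(36 - 2245\right) = \left(-4470\right) \left(-2209\right) = 9874230$)
$r = 16$ ($r = 4 \cdot 2 \cdot 2 = 8 \cdot 2 = 16$)
$r X = 16 \cdot 9874230 = 157987680$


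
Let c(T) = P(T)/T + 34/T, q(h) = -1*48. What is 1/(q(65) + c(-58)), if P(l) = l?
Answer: -29/1380 ≈ -0.021014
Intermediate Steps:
q(h) = -48
c(T) = 1 + 34/T (c(T) = T/T + 34/T = 1 + 34/T)
1/(q(65) + c(-58)) = 1/(-48 + (34 - 58)/(-58)) = 1/(-48 - 1/58*(-24)) = 1/(-48 + 12/29) = 1/(-1380/29) = -29/1380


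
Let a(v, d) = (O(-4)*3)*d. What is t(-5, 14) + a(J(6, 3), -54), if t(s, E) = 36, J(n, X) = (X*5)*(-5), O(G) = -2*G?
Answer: -1260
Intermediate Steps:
J(n, X) = -25*X (J(n, X) = (5*X)*(-5) = -25*X)
a(v, d) = 24*d (a(v, d) = (-2*(-4)*3)*d = (8*3)*d = 24*d)
t(-5, 14) + a(J(6, 3), -54) = 36 + 24*(-54) = 36 - 1296 = -1260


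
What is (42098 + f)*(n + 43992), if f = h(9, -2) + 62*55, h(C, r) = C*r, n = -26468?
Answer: 797166760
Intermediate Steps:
f = 3392 (f = 9*(-2) + 62*55 = -18 + 3410 = 3392)
(42098 + f)*(n + 43992) = (42098 + 3392)*(-26468 + 43992) = 45490*17524 = 797166760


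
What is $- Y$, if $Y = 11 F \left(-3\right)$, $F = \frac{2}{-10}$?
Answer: $- \frac{33}{5} \approx -6.6$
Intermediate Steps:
$F = - \frac{1}{5}$ ($F = 2 \left(- \frac{1}{10}\right) = - \frac{1}{5} \approx -0.2$)
$Y = \frac{33}{5}$ ($Y = 11 \left(- \frac{1}{5}\right) \left(-3\right) = \left(- \frac{11}{5}\right) \left(-3\right) = \frac{33}{5} \approx 6.6$)
$- Y = \left(-1\right) \frac{33}{5} = - \frac{33}{5}$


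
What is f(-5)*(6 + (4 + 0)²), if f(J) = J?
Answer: -110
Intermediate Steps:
f(-5)*(6 + (4 + 0)²) = -5*(6 + (4 + 0)²) = -5*(6 + 4²) = -5*(6 + 16) = -5*22 = -110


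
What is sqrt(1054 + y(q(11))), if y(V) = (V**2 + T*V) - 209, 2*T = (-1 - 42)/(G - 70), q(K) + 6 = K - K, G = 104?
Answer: sqrt(1022822)/34 ≈ 29.745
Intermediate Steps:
q(K) = -6 (q(K) = -6 + (K - K) = -6 + 0 = -6)
T = -43/68 (T = ((-1 - 42)/(104 - 70))/2 = (-43/34)/2 = (-43*1/34)/2 = (1/2)*(-43/34) = -43/68 ≈ -0.63235)
y(V) = -209 + V**2 - 43*V/68 (y(V) = (V**2 - 43*V/68) - 209 = -209 + V**2 - 43*V/68)
sqrt(1054 + y(q(11))) = sqrt(1054 + (-209 + (-6)**2 - 43/68*(-6))) = sqrt(1054 + (-209 + 36 + 129/34)) = sqrt(1054 - 5753/34) = sqrt(30083/34) = sqrt(1022822)/34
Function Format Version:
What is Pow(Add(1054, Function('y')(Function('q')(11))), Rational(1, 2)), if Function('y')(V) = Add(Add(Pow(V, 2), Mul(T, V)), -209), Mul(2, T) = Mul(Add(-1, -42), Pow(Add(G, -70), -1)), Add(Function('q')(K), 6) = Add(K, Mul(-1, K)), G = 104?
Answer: Mul(Rational(1, 34), Pow(1022822, Rational(1, 2))) ≈ 29.745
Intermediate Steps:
Function('q')(K) = -6 (Function('q')(K) = Add(-6, Add(K, Mul(-1, K))) = Add(-6, 0) = -6)
T = Rational(-43, 68) (T = Mul(Rational(1, 2), Mul(Add(-1, -42), Pow(Add(104, -70), -1))) = Mul(Rational(1, 2), Mul(-43, Pow(34, -1))) = Mul(Rational(1, 2), Mul(-43, Rational(1, 34))) = Mul(Rational(1, 2), Rational(-43, 34)) = Rational(-43, 68) ≈ -0.63235)
Function('y')(V) = Add(-209, Pow(V, 2), Mul(Rational(-43, 68), V)) (Function('y')(V) = Add(Add(Pow(V, 2), Mul(Rational(-43, 68), V)), -209) = Add(-209, Pow(V, 2), Mul(Rational(-43, 68), V)))
Pow(Add(1054, Function('y')(Function('q')(11))), Rational(1, 2)) = Pow(Add(1054, Add(-209, Pow(-6, 2), Mul(Rational(-43, 68), -6))), Rational(1, 2)) = Pow(Add(1054, Add(-209, 36, Rational(129, 34))), Rational(1, 2)) = Pow(Add(1054, Rational(-5753, 34)), Rational(1, 2)) = Pow(Rational(30083, 34), Rational(1, 2)) = Mul(Rational(1, 34), Pow(1022822, Rational(1, 2)))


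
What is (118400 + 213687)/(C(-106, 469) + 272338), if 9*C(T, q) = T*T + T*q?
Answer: 142323/114884 ≈ 1.2388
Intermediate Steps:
C(T, q) = T**2/9 + T*q/9 (C(T, q) = (T*T + T*q)/9 = (T**2 + T*q)/9 = T**2/9 + T*q/9)
(118400 + 213687)/(C(-106, 469) + 272338) = (118400 + 213687)/((1/9)*(-106)*(-106 + 469) + 272338) = 332087/((1/9)*(-106)*363 + 272338) = 332087/(-12826/3 + 272338) = 332087/(804188/3) = 332087*(3/804188) = 142323/114884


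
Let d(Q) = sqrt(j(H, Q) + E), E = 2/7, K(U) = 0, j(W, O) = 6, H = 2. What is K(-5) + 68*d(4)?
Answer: 136*sqrt(77)/7 ≈ 170.49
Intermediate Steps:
E = 2/7 (E = 2*(1/7) = 2/7 ≈ 0.28571)
d(Q) = 2*sqrt(77)/7 (d(Q) = sqrt(6 + 2/7) = sqrt(44/7) = 2*sqrt(77)/7)
K(-5) + 68*d(4) = 0 + 68*(2*sqrt(77)/7) = 0 + 136*sqrt(77)/7 = 136*sqrt(77)/7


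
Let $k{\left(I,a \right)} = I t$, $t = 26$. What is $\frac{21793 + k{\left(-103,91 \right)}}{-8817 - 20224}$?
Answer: $- \frac{19115}{29041} \approx -0.65821$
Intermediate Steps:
$k{\left(I,a \right)} = 26 I$ ($k{\left(I,a \right)} = I 26 = 26 I$)
$\frac{21793 + k{\left(-103,91 \right)}}{-8817 - 20224} = \frac{21793 + 26 \left(-103\right)}{-8817 - 20224} = \frac{21793 - 2678}{-29041} = 19115 \left(- \frac{1}{29041}\right) = - \frac{19115}{29041}$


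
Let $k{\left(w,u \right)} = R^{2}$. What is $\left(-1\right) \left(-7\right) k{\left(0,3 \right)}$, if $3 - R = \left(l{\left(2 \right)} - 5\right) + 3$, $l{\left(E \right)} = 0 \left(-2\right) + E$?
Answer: $63$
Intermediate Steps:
$l{\left(E \right)} = E$ ($l{\left(E \right)} = 0 + E = E$)
$R = 3$ ($R = 3 - \left(\left(2 - 5\right) + 3\right) = 3 - \left(-3 + 3\right) = 3 - 0 = 3 + 0 = 3$)
$k{\left(w,u \right)} = 9$ ($k{\left(w,u \right)} = 3^{2} = 9$)
$\left(-1\right) \left(-7\right) k{\left(0,3 \right)} = \left(-1\right) \left(-7\right) 9 = 7 \cdot 9 = 63$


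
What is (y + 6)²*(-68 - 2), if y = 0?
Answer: -2520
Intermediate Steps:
(y + 6)²*(-68 - 2) = (0 + 6)²*(-68 - 2) = 6²*(-70) = 36*(-70) = -2520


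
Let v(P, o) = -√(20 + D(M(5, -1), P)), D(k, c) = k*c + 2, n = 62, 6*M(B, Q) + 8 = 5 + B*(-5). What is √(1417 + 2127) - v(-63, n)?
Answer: 2*√79 + 2*√886 ≈ 77.308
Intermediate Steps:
M(B, Q) = -½ - 5*B/6 (M(B, Q) = -4/3 + (5 + B*(-5))/6 = -4/3 + (5 - 5*B)/6 = -4/3 + (⅚ - 5*B/6) = -½ - 5*B/6)
D(k, c) = 2 + c*k (D(k, c) = c*k + 2 = 2 + c*k)
v(P, o) = -√(22 - 14*P/3) (v(P, o) = -√(20 + (2 + P*(-½ - ⅚*5))) = -√(20 + (2 + P*(-½ - 25/6))) = -√(20 + (2 + P*(-14/3))) = -√(20 + (2 - 14*P/3)) = -√(22 - 14*P/3))
√(1417 + 2127) - v(-63, n) = √(1417 + 2127) - (-1)*√(198 - 42*(-63))/3 = √3544 - (-1)*√(198 + 2646)/3 = 2*√886 - (-1)*√2844/3 = 2*√886 - (-1)*6*√79/3 = 2*√886 - (-2)*√79 = 2*√886 + 2*√79 = 2*√79 + 2*√886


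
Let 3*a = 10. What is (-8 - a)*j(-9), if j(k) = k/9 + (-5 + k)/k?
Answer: -170/27 ≈ -6.2963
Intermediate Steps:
a = 10/3 (a = (1/3)*10 = 10/3 ≈ 3.3333)
j(k) = k/9 + (-5 + k)/k (j(k) = k*(1/9) + (-5 + k)/k = k/9 + (-5 + k)/k)
(-8 - a)*j(-9) = (-8 - 1*10/3)*(1 - 5/(-9) + (1/9)*(-9)) = (-8 - 10/3)*(1 - 5*(-1/9) - 1) = -34*(1 + 5/9 - 1)/3 = -34/3*5/9 = -170/27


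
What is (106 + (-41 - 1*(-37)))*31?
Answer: 3162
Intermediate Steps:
(106 + (-41 - 1*(-37)))*31 = (106 + (-41 + 37))*31 = (106 - 4)*31 = 102*31 = 3162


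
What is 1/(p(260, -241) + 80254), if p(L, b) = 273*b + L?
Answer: 1/14721 ≈ 6.7930e-5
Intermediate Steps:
p(L, b) = L + 273*b
1/(p(260, -241) + 80254) = 1/((260 + 273*(-241)) + 80254) = 1/((260 - 65793) + 80254) = 1/(-65533 + 80254) = 1/14721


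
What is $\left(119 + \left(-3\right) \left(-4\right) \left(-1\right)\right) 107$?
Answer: $11449$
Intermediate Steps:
$\left(119 + \left(-3\right) \left(-4\right) \left(-1\right)\right) 107 = \left(119 + 12 \left(-1\right)\right) 107 = \left(119 - 12\right) 107 = 107 \cdot 107 = 11449$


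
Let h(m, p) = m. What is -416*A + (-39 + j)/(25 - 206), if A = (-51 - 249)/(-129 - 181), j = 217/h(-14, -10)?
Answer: -4514381/11222 ≈ -402.28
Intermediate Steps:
j = -31/2 (j = 217/(-14) = 217*(-1/14) = -31/2 ≈ -15.500)
A = 30/31 (A = -300/(-310) = -300*(-1/310) = 30/31 ≈ 0.96774)
-416*A + (-39 + j)/(25 - 206) = -416*30/31 + (-39 - 31/2)/(25 - 206) = -12480/31 - 109/2/(-181) = -12480/31 - 109/2*(-1/181) = -12480/31 + 109/362 = -4514381/11222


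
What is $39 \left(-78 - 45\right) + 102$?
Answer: $-4695$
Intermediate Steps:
$39 \left(-78 - 45\right) + 102 = 39 \left(-123\right) + 102 = -4797 + 102 = -4695$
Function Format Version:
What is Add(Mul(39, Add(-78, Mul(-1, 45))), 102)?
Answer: -4695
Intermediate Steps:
Add(Mul(39, Add(-78, Mul(-1, 45))), 102) = Add(Mul(39, Add(-78, -45)), 102) = Add(Mul(39, -123), 102) = Add(-4797, 102) = -4695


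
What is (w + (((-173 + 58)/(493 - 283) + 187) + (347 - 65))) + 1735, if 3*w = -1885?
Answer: 66155/42 ≈ 1575.1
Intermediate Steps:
w = -1885/3 (w = (⅓)*(-1885) = -1885/3 ≈ -628.33)
(w + (((-173 + 58)/(493 - 283) + 187) + (347 - 65))) + 1735 = (-1885/3 + (((-173 + 58)/(493 - 283) + 187) + (347 - 65))) + 1735 = (-1885/3 + ((-115/210 + 187) + 282)) + 1735 = (-1885/3 + ((-115*1/210 + 187) + 282)) + 1735 = (-1885/3 + ((-23/42 + 187) + 282)) + 1735 = (-1885/3 + (7831/42 + 282)) + 1735 = (-1885/3 + 19675/42) + 1735 = -6715/42 + 1735 = 66155/42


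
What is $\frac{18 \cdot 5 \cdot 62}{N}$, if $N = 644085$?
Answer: $\frac{124}{14313} \approx 0.0086634$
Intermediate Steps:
$\frac{18 \cdot 5 \cdot 62}{N} = \frac{18 \cdot 5 \cdot 62}{644085} = 90 \cdot 62 \cdot \frac{1}{644085} = 5580 \cdot \frac{1}{644085} = \frac{124}{14313}$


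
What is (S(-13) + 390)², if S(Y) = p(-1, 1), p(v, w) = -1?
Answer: 151321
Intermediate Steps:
S(Y) = -1
(S(-13) + 390)² = (-1 + 390)² = 389² = 151321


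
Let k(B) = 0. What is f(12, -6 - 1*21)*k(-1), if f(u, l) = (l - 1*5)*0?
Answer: 0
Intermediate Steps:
f(u, l) = 0 (f(u, l) = (l - 5)*0 = (-5 + l)*0 = 0)
f(12, -6 - 1*21)*k(-1) = 0*0 = 0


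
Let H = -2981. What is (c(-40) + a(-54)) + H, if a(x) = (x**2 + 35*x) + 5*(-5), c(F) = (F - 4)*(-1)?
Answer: -1936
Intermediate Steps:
c(F) = 4 - F (c(F) = (-4 + F)*(-1) = 4 - F)
a(x) = -25 + x**2 + 35*x (a(x) = (x**2 + 35*x) - 25 = -25 + x**2 + 35*x)
(c(-40) + a(-54)) + H = ((4 - 1*(-40)) + (-25 + (-54)**2 + 35*(-54))) - 2981 = ((4 + 40) + (-25 + 2916 - 1890)) - 2981 = (44 + 1001) - 2981 = 1045 - 2981 = -1936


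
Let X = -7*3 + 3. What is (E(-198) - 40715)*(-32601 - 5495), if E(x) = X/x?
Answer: 17061826944/11 ≈ 1.5511e+9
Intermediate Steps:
X = -18 (X = -21 + 3 = -18)
E(x) = -18/x
(E(-198) - 40715)*(-32601 - 5495) = (-18/(-198) - 40715)*(-32601 - 5495) = (-18*(-1/198) - 40715)*(-38096) = (1/11 - 40715)*(-38096) = -447864/11*(-38096) = 17061826944/11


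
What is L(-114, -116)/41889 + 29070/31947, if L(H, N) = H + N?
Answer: 403455140/446075961 ≈ 0.90445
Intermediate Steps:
L(-114, -116)/41889 + 29070/31947 = (-114 - 116)/41889 + 29070/31947 = -230*1/41889 + 29070*(1/31947) = -230/41889 + 9690/10649 = 403455140/446075961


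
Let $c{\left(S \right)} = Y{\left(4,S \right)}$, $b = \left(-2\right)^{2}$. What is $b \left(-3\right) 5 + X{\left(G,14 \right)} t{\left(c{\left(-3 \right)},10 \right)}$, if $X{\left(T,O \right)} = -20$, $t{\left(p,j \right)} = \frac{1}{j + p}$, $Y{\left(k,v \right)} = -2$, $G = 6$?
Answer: $- \frac{125}{2} \approx -62.5$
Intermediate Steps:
$b = 4$
$c{\left(S \right)} = -2$
$b \left(-3\right) 5 + X{\left(G,14 \right)} t{\left(c{\left(-3 \right)},10 \right)} = 4 \left(-3\right) 5 - \frac{20}{10 - 2} = \left(-12\right) 5 - \frac{20}{8} = -60 - \frac{5}{2} = - \frac{125}{2}$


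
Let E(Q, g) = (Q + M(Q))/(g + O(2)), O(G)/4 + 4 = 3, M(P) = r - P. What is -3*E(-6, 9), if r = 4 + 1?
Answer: -3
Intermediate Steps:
r = 5
M(P) = 5 - P
O(G) = -4 (O(G) = -16 + 4*3 = -16 + 12 = -4)
E(Q, g) = 5/(-4 + g) (E(Q, g) = (Q + (5 - Q))/(g - 4) = 5/(-4 + g))
-3*E(-6, 9) = -15/(-4 + 9) = -15/5 = -3*1 = -3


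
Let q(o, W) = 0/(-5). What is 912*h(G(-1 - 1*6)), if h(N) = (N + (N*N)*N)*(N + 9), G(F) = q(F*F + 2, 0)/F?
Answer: 0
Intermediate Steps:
q(o, W) = 0 (q(o, W) = 0*(-⅕) = 0)
G(F) = 0 (G(F) = 0/F = 0)
h(N) = (9 + N)*(N + N³) (h(N) = (N + N²*N)*(9 + N) = (N + N³)*(9 + N) = (9 + N)*(N + N³))
912*h(G(-1 - 1*6)) = 912*(0*(9 + 0 + 0³ + 9*0²)) = 912*(0*(9 + 0 + 0 + 9*0)) = 912*(0*(9 + 0 + 0 + 0)) = 912*(0*9) = 912*0 = 0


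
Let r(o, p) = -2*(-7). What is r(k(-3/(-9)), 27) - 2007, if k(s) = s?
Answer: -1993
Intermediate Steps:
r(o, p) = 14
r(k(-3/(-9)), 27) - 2007 = 14 - 2007 = -1993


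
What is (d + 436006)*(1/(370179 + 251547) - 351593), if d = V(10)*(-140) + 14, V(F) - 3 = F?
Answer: -47456868016140700/310863 ≈ -1.5266e+11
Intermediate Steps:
V(F) = 3 + F
d = -1806 (d = (3 + 10)*(-140) + 14 = 13*(-140) + 14 = -1820 + 14 = -1806)
(d + 436006)*(1/(370179 + 251547) - 351593) = (-1806 + 436006)*(1/(370179 + 251547) - 351593) = 434200*(1/621726 - 351593) = 434200*(-218594509517/621726) = -47456868016140700/310863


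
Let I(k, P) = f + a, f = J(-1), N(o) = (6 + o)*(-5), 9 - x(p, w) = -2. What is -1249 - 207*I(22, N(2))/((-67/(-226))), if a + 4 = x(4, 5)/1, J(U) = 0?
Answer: -411157/67 ≈ -6136.7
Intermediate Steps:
x(p, w) = 11 (x(p, w) = 9 - 1*(-2) = 9 + 2 = 11)
N(o) = -30 - 5*o
f = 0
a = 7 (a = -4 + 11/1 = -4 + 11*1 = -4 + 11 = 7)
I(k, P) = 7 (I(k, P) = 0 + 7 = 7)
-1249 - 207*I(22, N(2))/((-67/(-226))) = -1249 - 1449/((-67/(-226))) = -1249 - 1449/((-67*(-1/226))) = -1249 - 1449/67/226 = -1249 - 1449*226/67 = -1249 - 207*1582/67 = -1249 - 327474/67 = -411157/67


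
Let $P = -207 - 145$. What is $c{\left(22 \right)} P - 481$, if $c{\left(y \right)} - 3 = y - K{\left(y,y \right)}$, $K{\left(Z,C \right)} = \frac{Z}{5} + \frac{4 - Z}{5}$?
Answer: $- \frac{44997}{5} \approx -8999.4$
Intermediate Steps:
$K{\left(Z,C \right)} = \frac{4}{5}$ ($K{\left(Z,C \right)} = Z \frac{1}{5} + \left(4 - Z\right) \frac{1}{5} = \frac{Z}{5} - \left(- \frac{4}{5} + \frac{Z}{5}\right) = \frac{4}{5}$)
$P = -352$ ($P = -207 - 145 = -352$)
$c{\left(y \right)} = \frac{11}{5} + y$ ($c{\left(y \right)} = 3 + \left(y - \frac{4}{5}\right) = 3 + \left(- \frac{4}{5} + y\right) = \frac{11}{5} + y$)
$c{\left(22 \right)} P - 481 = \left(\frac{11}{5} + 22\right) \left(-352\right) - 481 = \frac{121}{5} \left(-352\right) - 481 = - \frac{42592}{5} - 481 = - \frac{44997}{5}$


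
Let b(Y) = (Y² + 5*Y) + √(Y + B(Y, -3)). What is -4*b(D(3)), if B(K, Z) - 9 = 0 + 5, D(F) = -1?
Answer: 16 - 4*√13 ≈ 1.5778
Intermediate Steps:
B(K, Z) = 14 (B(K, Z) = 9 + (0 + 5) = 9 + 5 = 14)
b(Y) = Y² + √(14 + Y) + 5*Y (b(Y) = (Y² + 5*Y) + √(Y + 14) = (Y² + 5*Y) + √(14 + Y) = Y² + √(14 + Y) + 5*Y)
-4*b(D(3)) = -4*((-1)² + √(14 - 1) + 5*(-1)) = -4*(1 + √13 - 5) = -4*(-4 + √13) = 16 - 4*√13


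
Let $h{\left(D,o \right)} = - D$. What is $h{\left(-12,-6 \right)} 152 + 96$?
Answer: $1920$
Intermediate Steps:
$h{\left(-12,-6 \right)} 152 + 96 = \left(-1\right) \left(-12\right) 152 + 96 = 12 \cdot 152 + 96 = 1824 + 96 = 1920$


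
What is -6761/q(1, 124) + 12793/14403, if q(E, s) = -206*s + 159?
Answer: 422128988/365620155 ≈ 1.1546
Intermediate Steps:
q(E, s) = 159 - 206*s
-6761/q(1, 124) + 12793/14403 = -6761/(159 - 206*124) + 12793/14403 = -6761/(159 - 25544) + 12793*(1/14403) = -6761/(-25385) + 12793/14403 = -6761*(-1/25385) + 12793/14403 = 6761/25385 + 12793/14403 = 422128988/365620155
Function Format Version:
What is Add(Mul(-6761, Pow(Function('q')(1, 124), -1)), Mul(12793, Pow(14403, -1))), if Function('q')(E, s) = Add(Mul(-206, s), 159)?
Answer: Rational(422128988, 365620155) ≈ 1.1546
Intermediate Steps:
Function('q')(E, s) = Add(159, Mul(-206, s))
Add(Mul(-6761, Pow(Function('q')(1, 124), -1)), Mul(12793, Pow(14403, -1))) = Add(Mul(-6761, Pow(Add(159, Mul(-206, 124)), -1)), Mul(12793, Pow(14403, -1))) = Add(Mul(-6761, Pow(Add(159, -25544), -1)), Mul(12793, Rational(1, 14403))) = Add(Mul(-6761, Pow(-25385, -1)), Rational(12793, 14403)) = Add(Mul(-6761, Rational(-1, 25385)), Rational(12793, 14403)) = Add(Rational(6761, 25385), Rational(12793, 14403)) = Rational(422128988, 365620155)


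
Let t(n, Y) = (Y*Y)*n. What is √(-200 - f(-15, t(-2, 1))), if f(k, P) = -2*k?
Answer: I*√230 ≈ 15.166*I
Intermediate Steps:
t(n, Y) = n*Y² (t(n, Y) = Y²*n = n*Y²)
√(-200 - f(-15, t(-2, 1))) = √(-200 - (-2)*(-15)) = √(-200 - 1*30) = √(-200 - 30) = √(-230) = I*√230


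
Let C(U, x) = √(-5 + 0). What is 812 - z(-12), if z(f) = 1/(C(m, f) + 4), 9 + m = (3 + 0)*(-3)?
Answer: 17048/21 + I*√5/21 ≈ 811.81 + 0.10648*I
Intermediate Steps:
m = -18 (m = -9 + (3 + 0)*(-3) = -9 + 3*(-3) = -9 - 9 = -18)
C(U, x) = I*√5 (C(U, x) = √(-5) = I*√5)
z(f) = 1/(4 + I*√5) (z(f) = 1/(I*√5 + 4) = 1/(4 + I*√5))
812 - z(-12) = 812 - (4/21 - I*√5/21) = 812 + (-4/21 + I*√5/21) = 17048/21 + I*√5/21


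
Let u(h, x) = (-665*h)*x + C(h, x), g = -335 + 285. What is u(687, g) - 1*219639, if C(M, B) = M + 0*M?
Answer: 22623798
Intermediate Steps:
C(M, B) = M (C(M, B) = M + 0 = M)
g = -50
u(h, x) = h - 665*h*x (u(h, x) = (-665*h)*x + h = -665*h*x + h = h - 665*h*x)
u(687, g) - 1*219639 = 687*(1 - 665*(-50)) - 1*219639 = 687*(1 + 33250) - 219639 = 687*33251 - 219639 = 22843437 - 219639 = 22623798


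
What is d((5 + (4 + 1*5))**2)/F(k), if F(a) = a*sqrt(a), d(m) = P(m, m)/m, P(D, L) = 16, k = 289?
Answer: 4/240737 ≈ 1.6616e-5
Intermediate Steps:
d(m) = 16/m
F(a) = a**(3/2)
d((5 + (4 + 1*5))**2)/F(k) = (16/((5 + (4 + 1*5))**2))/(289**(3/2)) = (16/((5 + (4 + 5))**2))/4913 = (16/((5 + 9)**2))*(1/4913) = (16/(14**2))*(1/4913) = (16/196)*(1/4913) = (16*(1/196))*(1/4913) = (4/49)*(1/4913) = 4/240737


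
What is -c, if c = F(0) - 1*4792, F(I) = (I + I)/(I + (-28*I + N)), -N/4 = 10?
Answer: 4792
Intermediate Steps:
N = -40 (N = -4*10 = -40)
F(I) = 2*I/(-40 - 27*I) (F(I) = (I + I)/(I + (-28*I - 40)) = (2*I)/(I + (-40 - 28*I)) = (2*I)/(-40 - 27*I) = 2*I/(-40 - 27*I))
c = -4792 (c = -2*0/(40 + 27*0) - 1*4792 = -2*0/(40 + 0) - 4792 = -2*0/40 - 4792 = -2*0*1/40 - 4792 = 0 - 4792 = -4792)
-c = -1*(-4792) = 4792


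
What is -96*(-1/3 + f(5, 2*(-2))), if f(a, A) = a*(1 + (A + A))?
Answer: 3392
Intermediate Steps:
f(a, A) = a*(1 + 2*A)
-96*(-1/3 + f(5, 2*(-2))) = -96*(-1/3 + 5*(1 + 2*(2*(-2)))) = -96*(-1*1/3 + 5*(1 + 2*(-4))) = -96*(-1/3 + 5*(1 - 8)) = -96*(-1/3 + 5*(-7)) = -96*(-1/3 - 35) = -96*(-106/3) = 3392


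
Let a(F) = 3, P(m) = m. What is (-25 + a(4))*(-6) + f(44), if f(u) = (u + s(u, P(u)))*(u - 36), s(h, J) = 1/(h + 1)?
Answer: 21788/45 ≈ 484.18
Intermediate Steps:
s(h, J) = 1/(1 + h)
f(u) = (-36 + u)*(u + 1/(1 + u)) (f(u) = (u + 1/(1 + u))*(u - 36) = (u + 1/(1 + u))*(-36 + u) = (-36 + u)*(u + 1/(1 + u)))
(-25 + a(4))*(-6) + f(44) = (-25 + 3)*(-6) + (-36 + 44 + 44*(1 + 44)*(-36 + 44))/(1 + 44) = -22*(-6) + (-36 + 44 + 44*45*8)/45 = 132 + (-36 + 44 + 15840)/45 = 132 + (1/45)*15848 = 132 + 15848/45 = 21788/45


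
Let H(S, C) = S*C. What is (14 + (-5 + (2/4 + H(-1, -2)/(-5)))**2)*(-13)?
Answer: -49413/100 ≈ -494.13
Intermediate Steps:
H(S, C) = C*S
(14 + (-5 + (2/4 + H(-1, -2)/(-5)))**2)*(-13) = (14 + (-5 + (2/4 - 2*(-1)/(-5)))**2)*(-13) = (14 + (-5 + (2*(1/4) + 2*(-1/5)))**2)*(-13) = (14 + (-5 + (1/2 - 2/5))**2)*(-13) = (14 + (-5 + 1/10)**2)*(-13) = (14 + (-49/10)**2)*(-13) = (14 + 2401/100)*(-13) = (3801/100)*(-13) = -49413/100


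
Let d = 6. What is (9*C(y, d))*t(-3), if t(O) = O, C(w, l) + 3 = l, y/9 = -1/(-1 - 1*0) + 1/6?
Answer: -81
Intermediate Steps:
y = 21/2 (y = 9*(-1/(-1 - 1*0) + 1/6) = 9*(-1/(-1 + 0) + 1*(⅙)) = 9*(-1/(-1) + ⅙) = 9*(-1*(-1) + ⅙) = 9*(1 + ⅙) = 9*(7/6) = 21/2 ≈ 10.500)
C(w, l) = -3 + l
(9*C(y, d))*t(-3) = (9*(-3 + 6))*(-3) = (9*3)*(-3) = 27*(-3) = -81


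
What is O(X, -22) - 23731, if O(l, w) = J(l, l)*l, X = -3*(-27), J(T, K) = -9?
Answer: -24460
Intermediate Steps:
X = 81
O(l, w) = -9*l
O(X, -22) - 23731 = -9*81 - 23731 = -729 - 23731 = -24460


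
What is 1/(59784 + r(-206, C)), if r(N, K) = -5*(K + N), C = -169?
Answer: 1/61659 ≈ 1.6218e-5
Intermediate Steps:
r(N, K) = -5*K - 5*N
1/(59784 + r(-206, C)) = 1/(59784 + (-5*(-169) - 5*(-206))) = 1/(59784 + (845 + 1030)) = 1/(59784 + 1875) = 1/61659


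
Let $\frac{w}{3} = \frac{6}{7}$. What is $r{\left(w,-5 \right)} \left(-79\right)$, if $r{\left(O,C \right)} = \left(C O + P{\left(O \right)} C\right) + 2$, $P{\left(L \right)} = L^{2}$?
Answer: $\frac{170008}{49} \approx 3469.6$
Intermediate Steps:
$w = \frac{18}{7}$ ($w = 3 \cdot \frac{6}{7} = \frac{18}{7} \approx 2.5714$)
$r{\left(O,C \right)} = 2 + C O + C O^{2}$ ($r{\left(O,C \right)} = \left(C O + O^{2} C\right) + 2 = \left(C O + C O^{2}\right) + 2 = 2 + C O + C O^{2}$)
$r{\left(w,-5 \right)} \left(-79\right) = \left(2 - \frac{90}{7} - 5 \left(\frac{18}{7}\right)^{2}\right) \left(-79\right) = \left(2 - \frac{90}{7} - \frac{1620}{49}\right) \left(-79\right) = \left(- \frac{2152}{49}\right) \left(-79\right) = \frac{170008}{49}$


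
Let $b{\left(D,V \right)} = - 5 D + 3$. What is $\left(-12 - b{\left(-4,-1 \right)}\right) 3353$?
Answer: $-117355$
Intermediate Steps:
$b{\left(D,V \right)} = 3 - 5 D$
$\left(-12 - b{\left(-4,-1 \right)}\right) 3353 = \left(-12 - \left(3 - -20\right)\right) 3353 = \left(-12 - \left(3 + 20\right)\right) 3353 = \left(-12 - 23\right) 3353 = \left(-35\right) 3353 = -117355$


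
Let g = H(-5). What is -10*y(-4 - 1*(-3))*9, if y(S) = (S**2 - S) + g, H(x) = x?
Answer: 270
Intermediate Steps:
g = -5
y(S) = -5 + S**2 - S (y(S) = (S**2 - S) - 5 = -5 + S**2 - S)
-10*y(-4 - 1*(-3))*9 = -10*(-5 + (-4 - 1*(-3))**2 - (-4 - 1*(-3)))*9 = -10*(-5 + (-4 + 3)**2 - (-4 + 3))*9 = -10*(-5 + (-1)**2 - 1*(-1))*9 = -10*(-5 + 1 + 1)*9 = -10*(-3)*9 = 30*9 = 270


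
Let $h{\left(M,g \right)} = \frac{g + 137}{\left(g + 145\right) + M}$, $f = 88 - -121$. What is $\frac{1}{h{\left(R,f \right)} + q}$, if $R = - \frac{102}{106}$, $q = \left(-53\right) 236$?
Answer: $- \frac{18711}{234018850} \approx -7.9955 \cdot 10^{-5}$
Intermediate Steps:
$q = -12508$
$R = - \frac{51}{53}$ ($R = \left(-102\right) \frac{1}{106} = - \frac{51}{53} \approx -0.96226$)
$f = 209$ ($f = 88 + 121 = 209$)
$h{\left(M,g \right)} = \frac{137 + g}{145 + M + g}$ ($h{\left(M,g \right)} = \frac{137 + g}{\left(145 + g\right) + M} = \frac{137 + g}{145 + M + g}$)
$\frac{1}{h{\left(R,f \right)} + q} = \frac{1}{\frac{137 + 209}{145 - \frac{51}{53} + 209} - 12508} = \frac{1}{\frac{1}{\frac{18711}{53}} \cdot 346 - 12508} = \frac{1}{\frac{53}{18711} \cdot 346 - 12508} = \frac{1}{\frac{18338}{18711} - 12508} = \frac{1}{- \frac{234018850}{18711}} = - \frac{18711}{234018850}$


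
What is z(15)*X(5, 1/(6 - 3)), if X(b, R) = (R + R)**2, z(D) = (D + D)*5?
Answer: 200/3 ≈ 66.667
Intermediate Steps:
z(D) = 10*D (z(D) = (2*D)*5 = 10*D)
X(b, R) = 4*R**2 (X(b, R) = (2*R)**2 = 4*R**2)
z(15)*X(5, 1/(6 - 3)) = (10*15)*(4*(1/(6 - 3))**2) = 150*(4*(1/3)**2) = 150*(4*(1/9)) = 150*(4/9) = 200/3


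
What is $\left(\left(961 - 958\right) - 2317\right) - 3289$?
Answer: $-5603$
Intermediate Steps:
$\left(\left(961 - 958\right) - 2317\right) - 3289 = \left(3 - 2317\right) - 3289 = -2314 - 3289 = -5603$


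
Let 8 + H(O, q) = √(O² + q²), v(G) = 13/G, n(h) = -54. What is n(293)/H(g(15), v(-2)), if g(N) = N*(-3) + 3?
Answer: -36/23 ≈ -1.5652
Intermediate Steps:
g(N) = 3 - 3*N (g(N) = -3*N + 3 = 3 - 3*N)
H(O, q) = -8 + √(O² + q²)
n(293)/H(g(15), v(-2)) = -54/(-8 + √((3 - 3*15)² + (13/(-2))²)) = -54/(-8 + √((3 - 45)² + (13*(-½))²)) = -54/(-8 + √((-42)² + (-13/2)²)) = -54/(-8 + √(1764 + 169/4)) = -54/(-8 + √(7225/4)) = -54/(-8 + 85/2) = -54/69/2 = -54*2/69 = -36/23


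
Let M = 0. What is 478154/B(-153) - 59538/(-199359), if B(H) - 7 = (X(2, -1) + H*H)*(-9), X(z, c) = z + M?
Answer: -13796687165/7000557738 ≈ -1.9708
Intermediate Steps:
X(z, c) = z (X(z, c) = z + 0 = z)
B(H) = -11 - 9*H**2 (B(H) = 7 + (2 + H*H)*(-9) = 7 + (2 + H**2)*(-9) = 7 + (-18 - 9*H**2) = -11 - 9*H**2)
478154/B(-153) - 59538/(-199359) = 478154/(-11 - 9*(-153)**2) - 59538/(-199359) = 478154/(-11 - 9*23409) - 59538*(-1/199359) = 478154/(-11 - 210681) + 19846/66453 = 478154/(-210692) + 19846/66453 = 478154*(-1/210692) + 19846/66453 = -239077/105346 + 19846/66453 = -13796687165/7000557738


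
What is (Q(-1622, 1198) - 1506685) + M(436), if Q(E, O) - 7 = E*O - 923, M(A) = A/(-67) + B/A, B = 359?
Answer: -100803679527/29212 ≈ -3.4508e+6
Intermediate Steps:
M(A) = 359/A - A/67 (M(A) = A/(-67) + 359/A = A*(-1/67) + 359/A = -A/67 + 359/A = 359/A - A/67)
Q(E, O) = -916 + E*O (Q(E, O) = 7 + (E*O - 923) = 7 + (-923 + E*O) = -916 + E*O)
(Q(-1622, 1198) - 1506685) + M(436) = ((-916 - 1622*1198) - 1506685) + (359/436 - 1/67*436) = ((-916 - 1943156) - 1506685) + (359*(1/436) - 436/67) = (-1944072 - 1506685) + (359/436 - 436/67) = -3450757 - 166043/29212 = -100803679527/29212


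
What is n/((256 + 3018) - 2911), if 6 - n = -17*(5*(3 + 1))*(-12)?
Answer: -1358/121 ≈ -11.223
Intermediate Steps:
n = -4074 (n = 6 - (-1)*(17*(5*(3 + 1)))*(-12) = 6 - (-1)*(17*(5*4))*(-12) = 6 - (-1)*(17*20)*(-12) = 6 - (-1)*340*(-12) = 6 - (-1)*(-4080) = 6 - 1*4080 = 6 - 4080 = -4074)
n/((256 + 3018) - 2911) = -4074/((256 + 3018) - 2911) = -4074/(3274 - 2911) = -4074/363 = -4074*1/363 = -1358/121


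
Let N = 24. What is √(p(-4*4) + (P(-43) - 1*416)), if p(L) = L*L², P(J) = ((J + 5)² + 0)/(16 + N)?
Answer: I*√447590/10 ≈ 66.902*I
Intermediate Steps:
P(J) = (5 + J)²/40 (P(J) = ((J + 5)² + 0)/(16 + 24) = ((5 + J)² + 0)/40 = (5 + J)²*(1/40) = (5 + J)²/40)
p(L) = L³
√(p(-4*4) + (P(-43) - 1*416)) = √((-4*4)³ + ((5 - 43)²/40 - 1*416)) = √((-16)³ + ((1/40)*(-38)² - 416)) = √(-4096 + ((1/40)*1444 - 416)) = √(-4096 + (361/10 - 416)) = √(-4096 - 3799/10) = √(-44759/10) = I*√447590/10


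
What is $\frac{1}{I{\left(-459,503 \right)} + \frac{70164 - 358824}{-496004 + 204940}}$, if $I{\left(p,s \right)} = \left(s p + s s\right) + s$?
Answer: $\frac{72766}{1647130575} \approx 4.4177 \cdot 10^{-5}$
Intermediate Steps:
$I{\left(p,s \right)} = s + s^{2} + p s$ ($I{\left(p,s \right)} = \left(p s + s^{2}\right) + s = \left(s^{2} + p s\right) + s = s + s^{2} + p s$)
$\frac{1}{I{\left(-459,503 \right)} + \frac{70164 - 358824}{-496004 + 204940}} = \frac{1}{503 \left(1 - 459 + 503\right) + \frac{70164 - 358824}{-496004 + 204940}} = \frac{1}{503 \cdot 45 - \frac{288660}{-291064}} = \frac{1}{22635 - - \frac{72165}{72766}} = \frac{1}{22635 + \frac{72165}{72766}} = \frac{1}{\frac{1647130575}{72766}} = \frac{72766}{1647130575}$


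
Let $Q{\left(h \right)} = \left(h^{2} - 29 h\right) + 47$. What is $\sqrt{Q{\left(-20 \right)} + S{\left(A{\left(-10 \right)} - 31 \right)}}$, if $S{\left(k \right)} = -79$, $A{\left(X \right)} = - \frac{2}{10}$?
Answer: $2 \sqrt{237} \approx 30.79$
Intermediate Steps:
$A{\left(X \right)} = - \frac{1}{5}$ ($A{\left(X \right)} = \left(-2\right) \frac{1}{10} = - \frac{1}{5}$)
$Q{\left(h \right)} = 47 + h^{2} - 29 h$
$\sqrt{Q{\left(-20 \right)} + S{\left(A{\left(-10 \right)} - 31 \right)}} = \sqrt{\left(47 + \left(-20\right)^{2} - -580\right) - 79} = \sqrt{\left(47 + 400 + 580\right) - 79} = \sqrt{1027 - 79} = \sqrt{948} = 2 \sqrt{237}$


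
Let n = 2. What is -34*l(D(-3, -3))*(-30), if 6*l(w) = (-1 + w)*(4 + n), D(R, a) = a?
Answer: -4080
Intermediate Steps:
l(w) = -1 + w (l(w) = ((-1 + w)*(4 + 2))/6 = ((-1 + w)*6)/6 = (-6 + 6*w)/6 = -1 + w)
-34*l(D(-3, -3))*(-30) = -34*(-1 - 3)*(-30) = -34*(-4)*(-30) = 136*(-30) = -4080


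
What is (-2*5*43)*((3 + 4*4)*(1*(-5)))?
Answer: 40850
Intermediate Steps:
(-2*5*43)*((3 + 4*4)*(1*(-5))) = (-10*43)*((3 + 16)*(-5)) = -8170*(-5) = -430*(-95) = 40850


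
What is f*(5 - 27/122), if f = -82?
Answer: -23903/61 ≈ -391.85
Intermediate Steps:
f*(5 - 27/122) = -82*(5 - 27/122) = -82*583/122 = -23903/61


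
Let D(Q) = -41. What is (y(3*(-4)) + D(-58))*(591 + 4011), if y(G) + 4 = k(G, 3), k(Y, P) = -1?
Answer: -211692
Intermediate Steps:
y(G) = -5 (y(G) = -4 - 1 = -5)
(y(3*(-4)) + D(-58))*(591 + 4011) = (-5 - 41)*(591 + 4011) = -46*4602 = -211692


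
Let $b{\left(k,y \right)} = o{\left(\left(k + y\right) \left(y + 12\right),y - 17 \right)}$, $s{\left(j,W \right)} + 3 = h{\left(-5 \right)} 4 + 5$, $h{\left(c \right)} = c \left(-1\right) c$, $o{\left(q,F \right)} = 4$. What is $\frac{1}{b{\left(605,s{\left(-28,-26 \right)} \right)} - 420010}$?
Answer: $- \frac{1}{420006} \approx -2.3809 \cdot 10^{-6}$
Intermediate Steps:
$h{\left(c \right)} = - c^{2}$ ($h{\left(c \right)} = - c c = - c^{2}$)
$s{\left(j,W \right)} = -98$ ($s{\left(j,W \right)} = -3 + \left(- \left(-5\right)^{2} \cdot 4 + 5\right) = -3 + \left(\left(-1\right) 25 \cdot 4 + 5\right) = -3 + \left(\left(-25\right) 4 + 5\right) = -3 + \left(-100 + 5\right) = -3 - 95 = -98$)
$b{\left(k,y \right)} = 4$
$\frac{1}{b{\left(605,s{\left(-28,-26 \right)} \right)} - 420010} = \frac{1}{4 - 420010} = \frac{1}{-420006} = - \frac{1}{420006}$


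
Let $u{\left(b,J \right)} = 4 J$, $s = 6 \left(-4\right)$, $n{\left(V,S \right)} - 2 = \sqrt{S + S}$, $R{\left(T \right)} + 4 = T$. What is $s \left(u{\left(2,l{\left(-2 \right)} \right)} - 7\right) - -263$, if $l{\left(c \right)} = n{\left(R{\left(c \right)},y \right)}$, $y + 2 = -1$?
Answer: $239 - 96 i \sqrt{6} \approx 239.0 - 235.15 i$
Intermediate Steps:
$y = -3$ ($y = -2 - 1 = -3$)
$R{\left(T \right)} = -4 + T$
$n{\left(V,S \right)} = 2 + \sqrt{2} \sqrt{S}$ ($n{\left(V,S \right)} = 2 + \sqrt{S + S} = 2 + \sqrt{2 S} = 2 + \sqrt{2} \sqrt{S}$)
$s = -24$
$l{\left(c \right)} = 2 + i \sqrt{6}$ ($l{\left(c \right)} = 2 + \sqrt{2} \sqrt{-3} = 2 + \sqrt{2} i \sqrt{3} = 2 + i \sqrt{6}$)
$s \left(u{\left(2,l{\left(-2 \right)} \right)} - 7\right) - -263 = - 24 \left(4 \left(2 + i \sqrt{6}\right) - 7\right) - -263 = - 24 \left(\left(8 + 4 i \sqrt{6}\right) - 7\right) + 263 = - 24 \left(1 + 4 i \sqrt{6}\right) + 263 = \left(-24 - 96 i \sqrt{6}\right) + 263 = 239 - 96 i \sqrt{6}$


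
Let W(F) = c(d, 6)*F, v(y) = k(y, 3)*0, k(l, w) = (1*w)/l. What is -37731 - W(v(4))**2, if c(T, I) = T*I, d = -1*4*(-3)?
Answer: -37731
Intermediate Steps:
k(l, w) = w/l
v(y) = 0 (v(y) = (3/y)*0 = 0)
d = 12 (d = -4*(-3) = 12)
c(T, I) = I*T
W(F) = 72*F (W(F) = (6*12)*F = 72*F)
-37731 - W(v(4))**2 = -37731 - (72*0)**2 = -37731 - 1*0**2 = -37731 - 1*0 = -37731 + 0 = -37731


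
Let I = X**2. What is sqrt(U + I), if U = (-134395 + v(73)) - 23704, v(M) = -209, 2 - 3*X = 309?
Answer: I*sqrt(1330523)/3 ≈ 384.49*I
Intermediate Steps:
X = -307/3 (X = 2/3 - 1/3*309 = 2/3 - 103 = -307/3 ≈ -102.33)
I = 94249/9 (I = (-307/3)**2 = 94249/9 ≈ 10472.)
U = -158308 (U = (-134395 - 209) - 23704 = -134604 - 23704 = -158308)
sqrt(U + I) = sqrt(-158308 + 94249/9) = sqrt(-1330523/9) = I*sqrt(1330523)/3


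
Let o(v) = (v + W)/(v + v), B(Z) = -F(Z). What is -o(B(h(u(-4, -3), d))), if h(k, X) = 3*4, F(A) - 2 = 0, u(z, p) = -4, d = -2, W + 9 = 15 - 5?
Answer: -¼ ≈ -0.25000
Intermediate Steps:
W = 1 (W = -9 + (15 - 5) = -9 + 10 = 1)
F(A) = 2 (F(A) = 2 + 0 = 2)
h(k, X) = 12
B(Z) = -2 (B(Z) = -1*2 = -2)
o(v) = (1 + v)/(2*v) (o(v) = (v + 1)/(v + v) = (1 + v)/((2*v)) = (1 + v)*(1/(2*v)) = (1 + v)/(2*v))
-o(B(h(u(-4, -3), d))) = -(1 - 2)/(2*(-2)) = -(-1)*(-1)/(2*2) = -1*¼ = -¼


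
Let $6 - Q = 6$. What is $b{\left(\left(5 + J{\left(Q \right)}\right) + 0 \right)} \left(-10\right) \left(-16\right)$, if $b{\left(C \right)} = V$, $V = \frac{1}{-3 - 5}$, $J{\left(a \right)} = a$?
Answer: $-20$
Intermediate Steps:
$Q = 0$ ($Q = 6 - 6 = 0$)
$V = - \frac{1}{8}$ ($V = \frac{1}{-8} = - \frac{1}{8} \approx -0.125$)
$b{\left(C \right)} = - \frac{1}{8}$
$b{\left(\left(5 + J{\left(Q \right)}\right) + 0 \right)} \left(-10\right) \left(-16\right) = \left(- \frac{1}{8}\right) \left(-10\right) \left(-16\right) = \frac{5}{4} \left(-16\right) = -20$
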